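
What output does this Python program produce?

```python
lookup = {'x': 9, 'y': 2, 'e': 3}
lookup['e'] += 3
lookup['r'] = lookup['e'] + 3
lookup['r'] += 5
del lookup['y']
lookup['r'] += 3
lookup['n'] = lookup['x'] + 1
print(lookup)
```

{'x': 9, 'e': 6, 'r': 17, 'n': 10}

lookup['e'] = 3+3 = 6 → {'x': 9, 'y': 2, 'e': 6}
lookup['r'] = lookup['e']+3 = 9 → {'x': 9, 'y': 2, 'e': 6, 'r': 9}
lookup['r'] = 9+5 = 14 → {'x': 9, 'y': 2, 'e': 6, 'r': 14}
del 'y' → {'x': 9, 'e': 6, 'r': 14}
lookup['r'] = 14+3 = 17 → {'x': 9, 'e': 6, 'r': 17}
lookup['n'] = lookup['x']+1 = 10 → {'x': 9, 'e': 6, 'r': 17, 'n': 10}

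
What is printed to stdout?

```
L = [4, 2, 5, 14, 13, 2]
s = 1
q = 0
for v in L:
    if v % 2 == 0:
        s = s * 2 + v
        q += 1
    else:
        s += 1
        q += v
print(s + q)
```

v=4: even, s = 1*2+4 = 6; q=1
v=2: even, s = 6*2+2 = 14; q=2
v=5: not even, s = 14+1 = 15; q=7
v=14: even, s = 15*2+14 = 44; q=8
v=13: not even, s = 44+1 = 45; q=21
v=2: even, s = 45*2+2 = 92; q=22
s+q = 92+22 = 114

114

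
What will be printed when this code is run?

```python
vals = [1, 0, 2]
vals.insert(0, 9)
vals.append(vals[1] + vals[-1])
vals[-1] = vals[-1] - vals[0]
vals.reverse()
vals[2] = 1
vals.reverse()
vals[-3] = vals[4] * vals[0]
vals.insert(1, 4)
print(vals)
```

[9, 4, 1, -54, 2, -6]

insert 9 at 0 → [9, 1, 0, 2]
append vals[1]+vals[-1] = 1+2 = 3 → [9, 1, 0, 2, 3]
vals[-1] = vals[-1]-vals[0] = 3-9 = -6 → [9, 1, 0, 2, -6]
reverse → [-6, 2, 0, 1, 9]
vals[2] = 1 → [-6, 2, 1, 1, 9]
reverse → [9, 1, 1, 2, -6]
vals[-3] = vals[4]*vals[0] = (-6)*9 = -54 → [9, 1, -54, 2, -6]
insert 4 at 1 → [9, 4, 1, -54, 2, -6]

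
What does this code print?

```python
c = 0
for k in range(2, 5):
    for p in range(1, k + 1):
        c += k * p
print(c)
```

k=2,p=1: c = 0+2 = 2
k=2,p=2: c = 2+4 = 6
k=3,p=1: c = 6+3 = 9
k=3,p=2: c = 9+6 = 15
k=3,p=3: c = 15+9 = 24
k=4,p=1: c = 24+4 = 28
k=4,p=2: c = 28+8 = 36
k=4,p=3: c = 36+12 = 48
k=4,p=4: c = 48+16 = 64

64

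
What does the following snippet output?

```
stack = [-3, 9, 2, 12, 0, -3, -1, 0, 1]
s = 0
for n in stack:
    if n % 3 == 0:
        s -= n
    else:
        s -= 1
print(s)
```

n=-3: %3==0, s = 0-(-3) = 3
n=9: %3==0, s = 3-9 = -6
n=2: not %3==0, s = (-6)-1 = -7
n=12: %3==0, s = (-7)-12 = -19
n=0: %3==0, s = (-19)-0 = -19
n=-3: %3==0, s = (-19)-(-3) = -16
n=-1: not %3==0, s = (-16)-1 = -17
n=0: %3==0, s = (-17)-0 = -17
n=1: not %3==0, s = (-17)-1 = -18

-18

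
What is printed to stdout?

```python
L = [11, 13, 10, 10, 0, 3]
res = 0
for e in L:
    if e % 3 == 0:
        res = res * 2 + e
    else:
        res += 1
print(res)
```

19

e=11: not %3==0, res = 0+1 = 1
e=13: not %3==0, res = 1+1 = 2
e=10: not %3==0, res = 2+1 = 3
e=10: not %3==0, res = 3+1 = 4
e=0: %3==0, res = 4*2+0 = 8
e=3: %3==0, res = 8*2+3 = 19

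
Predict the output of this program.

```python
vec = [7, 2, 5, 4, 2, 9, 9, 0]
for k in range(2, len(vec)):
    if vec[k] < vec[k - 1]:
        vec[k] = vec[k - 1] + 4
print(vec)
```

[7, 2, 5, 9, 13, 17, 21, 25]

k=2: 5>=2, unchanged → [7, 2, 5, 4, 2, 9, 9, 0]
k=3: 4<5, vec[3] = 5+4 = 9 → [7, 2, 5, 9, 2, 9, 9, 0]
k=4: 2<9, vec[4] = 9+4 = 13 → [7, 2, 5, 9, 13, 9, 9, 0]
k=5: 9<13, vec[5] = 13+4 = 17 → [7, 2, 5, 9, 13, 17, 9, 0]
k=6: 9<17, vec[6] = 17+4 = 21 → [7, 2, 5, 9, 13, 17, 21, 0]
k=7: 0<21, vec[7] = 21+4 = 25 → [7, 2, 5, 9, 13, 17, 21, 25]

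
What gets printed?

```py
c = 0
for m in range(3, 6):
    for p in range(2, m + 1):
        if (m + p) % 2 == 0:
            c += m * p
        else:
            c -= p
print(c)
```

m=3,p=2: odd sum, c = 0-2 = -2
m=3,p=3: even sum, c = (-2)+9 = 7
m=4,p=2: even sum, c = 7+8 = 15
m=4,p=3: odd sum, c = 15-3 = 12
m=4,p=4: even sum, c = 12+16 = 28
m=5,p=2: odd sum, c = 28-2 = 26
m=5,p=3: even sum, c = 26+15 = 41
m=5,p=4: odd sum, c = 41-4 = 37
m=5,p=5: even sum, c = 37+25 = 62

62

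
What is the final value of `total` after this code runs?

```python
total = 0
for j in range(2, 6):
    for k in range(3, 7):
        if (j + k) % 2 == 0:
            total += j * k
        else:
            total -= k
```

j=2,k=3: odd sum, total = 0-3 = -3
j=2,k=4: even sum, total = (-3)+8 = 5
j=2,k=5: odd sum, total = 5-5 = 0
j=2,k=6: even sum, total = 0+12 = 12
j=3,k=3: even sum, total = 12+9 = 21
j=3,k=4: odd sum, total = 21-4 = 17
j=3,k=5: even sum, total = 17+15 = 32
j=3,k=6: odd sum, total = 32-6 = 26
j=4,k=3: odd sum, total = 26-3 = 23
j=4,k=4: even sum, total = 23+16 = 39
j=4,k=5: odd sum, total = 39-5 = 34
j=4,k=6: even sum, total = 34+24 = 58
j=5,k=3: even sum, total = 58+15 = 73
j=5,k=4: odd sum, total = 73-4 = 69
j=5,k=5: even sum, total = 69+25 = 94
j=5,k=6: odd sum, total = 94-6 = 88

88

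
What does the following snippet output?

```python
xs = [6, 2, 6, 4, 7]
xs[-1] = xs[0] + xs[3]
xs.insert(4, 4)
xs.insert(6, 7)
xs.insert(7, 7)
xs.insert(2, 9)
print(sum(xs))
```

xs[-1] = xs[0]+xs[3] = 6+4 = 10 → [6, 2, 6, 4, 10]
insert 4 at 4 → [6, 2, 6, 4, 4, 10]
insert 7 at 6 → [6, 2, 6, 4, 4, 10, 7]
insert 7 at 7 → [6, 2, 6, 4, 4, 10, 7, 7]
insert 9 at 2 → [6, 2, 9, 6, 4, 4, 10, 7, 7]
sum = 55

55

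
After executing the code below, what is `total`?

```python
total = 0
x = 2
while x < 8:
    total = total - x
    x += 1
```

x=2: total = 0-2 = -2
x=3: total = (-2)-3 = -5
x=4: total = (-5)-4 = -9
x=5: total = (-9)-5 = -14
x=6: total = (-14)-6 = -20
x=7: total = (-20)-7 = -27

-27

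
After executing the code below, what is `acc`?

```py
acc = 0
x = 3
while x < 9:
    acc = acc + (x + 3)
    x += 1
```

x=3: acc = 0+6 = 6
x=4: acc = 6+7 = 13
x=5: acc = 13+8 = 21
x=6: acc = 21+9 = 30
x=7: acc = 30+10 = 40
x=8: acc = 40+11 = 51

51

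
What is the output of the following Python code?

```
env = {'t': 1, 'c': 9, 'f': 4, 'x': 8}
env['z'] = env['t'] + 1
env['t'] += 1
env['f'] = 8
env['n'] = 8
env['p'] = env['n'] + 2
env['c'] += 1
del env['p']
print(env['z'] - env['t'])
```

0

env['z'] = env['t']+1 = 2 → {'t': 1, 'c': 9, 'f': 4, 'x': 8, 'z': 2}
env['t'] = 1+1 = 2 → {'t': 2, 'c': 9, 'f': 4, 'x': 8, 'z': 2}
env['f'] = 8 → {'t': 2, 'c': 9, 'f': 8, 'x': 8, 'z': 2}
env['n'] = 8 → {'t': 2, 'c': 9, 'f': 8, 'x': 8, 'z': 2, 'n': 8}
env['p'] = env['n']+2 = 10 → {'t': 2, 'c': 9, 'f': 8, 'x': 8, 'z': 2, 'n': 8, 'p': 10}
env['c'] = 9+1 = 10 → {'t': 2, 'c': 10, 'f': 8, 'x': 8, 'z': 2, 'n': 8, 'p': 10}
del 'p' → {'t': 2, 'c': 10, 'f': 8, 'x': 8, 'z': 2, 'n': 8}
env['z']-env['t'] = 2-2 = 0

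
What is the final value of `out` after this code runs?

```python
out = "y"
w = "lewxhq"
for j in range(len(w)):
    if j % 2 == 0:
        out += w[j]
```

j=0: add 'l' → 'yl'
j=1: skip
j=2: add 'w' → 'ylw'
j=3: skip
j=4: add 'h' → 'ylwh'
j=5: skip

'ylwh'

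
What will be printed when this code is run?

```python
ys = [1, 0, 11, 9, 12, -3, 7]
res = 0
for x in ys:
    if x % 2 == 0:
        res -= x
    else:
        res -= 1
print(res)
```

-17

x=1: not even, res = 0-1 = -1
x=0: even, res = (-1)-0 = -1
x=11: not even, res = (-1)-1 = -2
x=9: not even, res = (-2)-1 = -3
x=12: even, res = (-3)-12 = -15
x=-3: not even, res = (-15)-1 = -16
x=7: not even, res = (-16)-1 = -17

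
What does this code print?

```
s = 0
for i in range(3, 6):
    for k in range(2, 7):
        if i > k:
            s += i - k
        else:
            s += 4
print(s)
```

46

i=3,k=2: 3>2, s = 0+1 = 1
i=3,k=3: not 3>3, s = 1+4 = 5
i=3,k=4: not 3>4, s = 5+4 = 9
i=3,k=5: not 3>5, s = 9+4 = 13
i=3,k=6: not 3>6, s = 13+4 = 17
i=4,k=2: 4>2, s = 17+2 = 19
i=4,k=3: 4>3, s = 19+1 = 20
i=4,k=4: not 4>4, s = 20+4 = 24
i=4,k=5: not 4>5, s = 24+4 = 28
i=4,k=6: not 4>6, s = 28+4 = 32
i=5,k=2: 5>2, s = 32+3 = 35
i=5,k=3: 5>3, s = 35+2 = 37
i=5,k=4: 5>4, s = 37+1 = 38
i=5,k=5: not 5>5, s = 38+4 = 42
i=5,k=6: not 5>6, s = 42+4 = 46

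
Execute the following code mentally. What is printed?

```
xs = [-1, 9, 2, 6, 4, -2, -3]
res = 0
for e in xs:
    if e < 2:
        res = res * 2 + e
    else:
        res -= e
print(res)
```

-95

e=-1: <2, res = 0*2+(-1) = -1
e=9: not <2, res = (-1)-9 = -10
e=2: not <2, res = (-10)-2 = -12
e=6: not <2, res = (-12)-6 = -18
e=4: not <2, res = (-18)-4 = -22
e=-2: <2, res = (-22)*2+(-2) = -46
e=-3: <2, res = (-46)*2+(-3) = -95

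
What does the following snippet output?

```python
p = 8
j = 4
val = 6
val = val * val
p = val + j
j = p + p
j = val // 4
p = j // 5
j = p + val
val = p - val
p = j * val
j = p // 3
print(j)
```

-432

val = 6*6 = 36
p = 36+4 = 40
j = 40+40 = 80
j = 36//4 = 9
p = 9//5 = 1
j = 1+36 = 37
val = 1-36 = -35
p = 37*(-35) = -1295
j = (-1295)//3 = -432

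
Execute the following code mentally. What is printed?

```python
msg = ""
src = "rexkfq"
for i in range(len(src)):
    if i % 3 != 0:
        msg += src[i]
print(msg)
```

exfq

i=0: skip
i=1: add 'e' → 'e'
i=2: add 'x' → 'ex'
i=3: skip
i=4: add 'f' → 'exf'
i=5: add 'q' → 'exfq'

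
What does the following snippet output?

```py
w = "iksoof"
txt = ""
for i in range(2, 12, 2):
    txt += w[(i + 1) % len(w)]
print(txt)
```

i=2: add w[3]='o' → 'o'
i=4: add w[5]='f' → 'of'
i=6: add w[1]='k' → 'ofk'
i=8: add w[3]='o' → 'ofko'
i=10: add w[5]='f' → 'ofkof'

ofkof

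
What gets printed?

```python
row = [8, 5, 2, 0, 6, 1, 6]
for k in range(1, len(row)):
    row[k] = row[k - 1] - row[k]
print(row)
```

[8, 3, 1, 1, -5, -6, -12]

k=1: row[1] = 8-5 = 3 → [8, 3, 2, 0, 6, 1, 6]
k=2: row[2] = 3-2 = 1 → [8, 3, 1, 0, 6, 1, 6]
k=3: row[3] = 1-0 = 1 → [8, 3, 1, 1, 6, 1, 6]
k=4: row[4] = 1-6 = -5 → [8, 3, 1, 1, -5, 1, 6]
k=5: row[5] = (-5)-1 = -6 → [8, 3, 1, 1, -5, -6, 6]
k=6: row[6] = (-6)-6 = -12 → [8, 3, 1, 1, -5, -6, -12]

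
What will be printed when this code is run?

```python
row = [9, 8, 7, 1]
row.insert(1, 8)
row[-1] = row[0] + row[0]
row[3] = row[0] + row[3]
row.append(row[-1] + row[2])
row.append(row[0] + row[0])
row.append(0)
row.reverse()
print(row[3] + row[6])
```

insert 8 at 1 → [9, 8, 8, 7, 1]
row[-1] = row[0]+row[0] = 9+9 = 18 → [9, 8, 8, 7, 18]
row[3] = row[0]+row[3] = 9+7 = 16 → [9, 8, 8, 16, 18]
append row[-1]+row[2] = 18+8 = 26 → [9, 8, 8, 16, 18, 26]
append row[0]+row[0] = 9+9 = 18 → [9, 8, 8, 16, 18, 26, 18]
append 0 → [9, 8, 8, 16, 18, 26, 18, 0]
reverse → [0, 18, 26, 18, 16, 8, 8, 9]
row[3]+row[6] = 18+8 = 26

26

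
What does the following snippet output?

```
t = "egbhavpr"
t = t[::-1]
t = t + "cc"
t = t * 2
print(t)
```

rpvahbgeccrpvahbgecc

reverse → 'rpvahbge'
+ 'cc' → 'rpvahbgecc'
repeat ×2 → 'rpvahbgeccrpvahbgecc'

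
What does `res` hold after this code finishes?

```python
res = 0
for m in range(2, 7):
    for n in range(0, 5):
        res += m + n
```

m=2,n=0: res = 0+2 = 2
m=2,n=1: res = 2+3 = 5
m=2,n=2: res = 5+4 = 9
m=2,n=3: res = 9+5 = 14
m=2,n=4: res = 14+6 = 20
m=3,n=0: res = 20+3 = 23
m=3,n=1: res = 23+4 = 27
m=3,n=2: res = 27+5 = 32
m=3,n=3: res = 32+6 = 38
m=3,n=4: res = 38+7 = 45
m=4,n=0: res = 45+4 = 49
m=4,n=1: res = 49+5 = 54
m=4,n=2: res = 54+6 = 60
m=4,n=3: res = 60+7 = 67
m=4,n=4: res = 67+8 = 75
m=5,n=0: res = 75+5 = 80
m=5,n=1: res = 80+6 = 86
m=5,n=2: res = 86+7 = 93
m=5,n=3: res = 93+8 = 101
m=5,n=4: res = 101+9 = 110
m=6,n=0: res = 110+6 = 116
m=6,n=1: res = 116+7 = 123
m=6,n=2: res = 123+8 = 131
m=6,n=3: res = 131+9 = 140
m=6,n=4: res = 140+10 = 150

150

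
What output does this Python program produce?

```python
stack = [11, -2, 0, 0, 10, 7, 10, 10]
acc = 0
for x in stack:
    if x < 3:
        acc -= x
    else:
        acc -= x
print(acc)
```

x=11: not <3, acc = 0-11 = -11
x=-2: <3, acc = (-11)-(-2) = -9
x=0: <3, acc = (-9)-0 = -9
x=0: <3, acc = (-9)-0 = -9
x=10: not <3, acc = (-9)-10 = -19
x=7: not <3, acc = (-19)-7 = -26
x=10: not <3, acc = (-26)-10 = -36
x=10: not <3, acc = (-36)-10 = -46

-46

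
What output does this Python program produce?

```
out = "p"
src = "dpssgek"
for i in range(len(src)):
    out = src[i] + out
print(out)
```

i=0: prepend 'd' → 'dp'
i=1: prepend 'p' → 'pdp'
i=2: prepend 's' → 'spdp'
i=3: prepend 's' → 'sspdp'
i=4: prepend 'g' → 'gsspdp'
i=5: prepend 'e' → 'egsspdp'
i=6: prepend 'k' → 'kegsspdp'

kegsspdp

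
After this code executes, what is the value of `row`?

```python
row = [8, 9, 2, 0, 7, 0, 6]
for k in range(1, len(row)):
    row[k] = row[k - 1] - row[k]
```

[8, -1, -3, -3, -10, -10, -16]

k=1: row[1] = 8-9 = -1 → [8, -1, 2, 0, 7, 0, 6]
k=2: row[2] = (-1)-2 = -3 → [8, -1, -3, 0, 7, 0, 6]
k=3: row[3] = (-3)-0 = -3 → [8, -1, -3, -3, 7, 0, 6]
k=4: row[4] = (-3)-7 = -10 → [8, -1, -3, -3, -10, 0, 6]
k=5: row[5] = (-10)-0 = -10 → [8, -1, -3, -3, -10, -10, 6]
k=6: row[6] = (-10)-6 = -16 → [8, -1, -3, -3, -10, -10, -16]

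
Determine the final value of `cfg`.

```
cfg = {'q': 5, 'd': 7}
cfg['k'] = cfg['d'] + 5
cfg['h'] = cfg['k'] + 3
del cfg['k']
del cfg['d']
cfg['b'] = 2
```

cfg['k'] = cfg['d']+5 = 12 → {'q': 5, 'd': 7, 'k': 12}
cfg['h'] = cfg['k']+3 = 15 → {'q': 5, 'd': 7, 'k': 12, 'h': 15}
del 'k' → {'q': 5, 'd': 7, 'h': 15}
del 'd' → {'q': 5, 'h': 15}
cfg['b'] = 2 → {'q': 5, 'h': 15, 'b': 2}

{'q': 5, 'h': 15, 'b': 2}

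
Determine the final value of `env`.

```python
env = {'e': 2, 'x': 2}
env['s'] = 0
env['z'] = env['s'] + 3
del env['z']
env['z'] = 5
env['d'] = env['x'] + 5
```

{'e': 2, 'x': 2, 's': 0, 'z': 5, 'd': 7}

env['s'] = 0 → {'e': 2, 'x': 2, 's': 0}
env['z'] = env['s']+3 = 3 → {'e': 2, 'x': 2, 's': 0, 'z': 3}
del 'z' → {'e': 2, 'x': 2, 's': 0}
env['z'] = 5 → {'e': 2, 'x': 2, 's': 0, 'z': 5}
env['d'] = env['x']+5 = 7 → {'e': 2, 'x': 2, 's': 0, 'z': 5, 'd': 7}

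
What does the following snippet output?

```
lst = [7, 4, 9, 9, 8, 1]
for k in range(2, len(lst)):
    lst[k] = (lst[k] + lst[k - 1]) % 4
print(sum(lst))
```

k=2: lst[2] = (9+4)%4 = 1 → [7, 4, 1, 9, 8, 1]
k=3: lst[3] = (9+1)%4 = 2 → [7, 4, 1, 2, 8, 1]
k=4: lst[4] = (8+2)%4 = 2 → [7, 4, 1, 2, 2, 1]
k=5: lst[5] = (1+2)%4 = 3 → [7, 4, 1, 2, 2, 3]
sum = 19

19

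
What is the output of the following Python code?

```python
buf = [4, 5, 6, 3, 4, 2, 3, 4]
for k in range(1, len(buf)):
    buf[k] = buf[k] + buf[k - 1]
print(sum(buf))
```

k=1: buf[1] = 5+4 = 9 → [4, 9, 6, 3, 4, 2, 3, 4]
k=2: buf[2] = 6+9 = 15 → [4, 9, 15, 3, 4, 2, 3, 4]
k=3: buf[3] = 3+15 = 18 → [4, 9, 15, 18, 4, 2, 3, 4]
k=4: buf[4] = 4+18 = 22 → [4, 9, 15, 18, 22, 2, 3, 4]
k=5: buf[5] = 2+22 = 24 → [4, 9, 15, 18, 22, 24, 3, 4]
k=6: buf[6] = 3+24 = 27 → [4, 9, 15, 18, 22, 24, 27, 4]
k=7: buf[7] = 4+27 = 31 → [4, 9, 15, 18, 22, 24, 27, 31]
sum = 150

150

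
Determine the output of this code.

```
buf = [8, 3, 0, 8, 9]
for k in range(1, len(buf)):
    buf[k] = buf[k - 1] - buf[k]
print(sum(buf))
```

3

k=1: buf[1] = 8-3 = 5 → [8, 5, 0, 8, 9]
k=2: buf[2] = 5-0 = 5 → [8, 5, 5, 8, 9]
k=3: buf[3] = 5-8 = -3 → [8, 5, 5, -3, 9]
k=4: buf[4] = (-3)-9 = -12 → [8, 5, 5, -3, -12]
sum = 3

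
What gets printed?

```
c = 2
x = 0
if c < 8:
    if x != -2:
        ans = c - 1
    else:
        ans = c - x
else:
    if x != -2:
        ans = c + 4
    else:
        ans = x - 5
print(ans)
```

1

c=2, x=0
c < 8 is True; x != -2 is True
→ ans = c - 1 = 1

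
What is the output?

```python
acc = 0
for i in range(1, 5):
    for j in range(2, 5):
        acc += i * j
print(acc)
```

i=1,j=2: acc = 0+2 = 2
i=1,j=3: acc = 2+3 = 5
i=1,j=4: acc = 5+4 = 9
i=2,j=2: acc = 9+4 = 13
i=2,j=3: acc = 13+6 = 19
i=2,j=4: acc = 19+8 = 27
i=3,j=2: acc = 27+6 = 33
i=3,j=3: acc = 33+9 = 42
i=3,j=4: acc = 42+12 = 54
i=4,j=2: acc = 54+8 = 62
i=4,j=3: acc = 62+12 = 74
i=4,j=4: acc = 74+16 = 90

90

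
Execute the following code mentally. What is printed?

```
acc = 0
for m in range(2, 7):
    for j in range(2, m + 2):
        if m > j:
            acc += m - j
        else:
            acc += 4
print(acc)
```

60

m=2,j=2: not 2>2, acc = 0+4 = 4
m=2,j=3: not 2>3, acc = 4+4 = 8
m=3,j=2: 3>2, acc = 8+1 = 9
m=3,j=3: not 3>3, acc = 9+4 = 13
m=3,j=4: not 3>4, acc = 13+4 = 17
m=4,j=2: 4>2, acc = 17+2 = 19
m=4,j=3: 4>3, acc = 19+1 = 20
m=4,j=4: not 4>4, acc = 20+4 = 24
m=4,j=5: not 4>5, acc = 24+4 = 28
m=5,j=2: 5>2, acc = 28+3 = 31
m=5,j=3: 5>3, acc = 31+2 = 33
m=5,j=4: 5>4, acc = 33+1 = 34
m=5,j=5: not 5>5, acc = 34+4 = 38
m=5,j=6: not 5>6, acc = 38+4 = 42
m=6,j=2: 6>2, acc = 42+4 = 46
m=6,j=3: 6>3, acc = 46+3 = 49
m=6,j=4: 6>4, acc = 49+2 = 51
m=6,j=5: 6>5, acc = 51+1 = 52
m=6,j=6: not 6>6, acc = 52+4 = 56
m=6,j=7: not 6>7, acc = 56+4 = 60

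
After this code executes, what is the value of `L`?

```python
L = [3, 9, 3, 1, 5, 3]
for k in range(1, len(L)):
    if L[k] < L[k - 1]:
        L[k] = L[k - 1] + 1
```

k=1: 9>=3, unchanged → [3, 9, 3, 1, 5, 3]
k=2: 3<9, L[2] = 9+1 = 10 → [3, 9, 10, 1, 5, 3]
k=3: 1<10, L[3] = 10+1 = 11 → [3, 9, 10, 11, 5, 3]
k=4: 5<11, L[4] = 11+1 = 12 → [3, 9, 10, 11, 12, 3]
k=5: 3<12, L[5] = 12+1 = 13 → [3, 9, 10, 11, 12, 13]

[3, 9, 10, 11, 12, 13]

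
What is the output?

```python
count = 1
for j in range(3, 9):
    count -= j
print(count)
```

-32

j=3: count = 1-3 = -2
j=4: count = (-2)-4 = -6
j=5: count = (-6)-5 = -11
j=6: count = (-11)-6 = -17
j=7: count = (-17)-7 = -24
j=8: count = (-24)-8 = -32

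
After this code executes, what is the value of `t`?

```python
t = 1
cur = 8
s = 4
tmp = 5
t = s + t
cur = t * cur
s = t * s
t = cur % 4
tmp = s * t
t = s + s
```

t = 4+1 = 5
cur = 5*8 = 40
s = 5*4 = 20
t = 40%4 = 0
tmp = 20*0 = 0
t = 20+20 = 40

40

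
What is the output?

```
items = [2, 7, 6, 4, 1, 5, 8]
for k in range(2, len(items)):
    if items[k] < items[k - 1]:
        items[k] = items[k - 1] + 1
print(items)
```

k=2: 6<7, items[2] = 7+1 = 8 → [2, 7, 8, 4, 1, 5, 8]
k=3: 4<8, items[3] = 8+1 = 9 → [2, 7, 8, 9, 1, 5, 8]
k=4: 1<9, items[4] = 9+1 = 10 → [2, 7, 8, 9, 10, 5, 8]
k=5: 5<10, items[5] = 10+1 = 11 → [2, 7, 8, 9, 10, 11, 8]
k=6: 8<11, items[6] = 11+1 = 12 → [2, 7, 8, 9, 10, 11, 12]

[2, 7, 8, 9, 10, 11, 12]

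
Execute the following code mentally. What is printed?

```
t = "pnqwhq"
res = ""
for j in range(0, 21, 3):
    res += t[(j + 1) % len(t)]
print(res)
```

nhnhnhn

j=0: add t[1]='n' → 'n'
j=3: add t[4]='h' → 'nh'
j=6: add t[1]='n' → 'nhn'
j=9: add t[4]='h' → 'nhnh'
j=12: add t[1]='n' → 'nhnhn'
j=15: add t[4]='h' → 'nhnhnh'
j=18: add t[1]='n' → 'nhnhnhn'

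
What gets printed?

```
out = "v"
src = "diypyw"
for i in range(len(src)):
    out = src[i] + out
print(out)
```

wypyidv

i=0: prepend 'd' → 'dv'
i=1: prepend 'i' → 'idv'
i=2: prepend 'y' → 'yidv'
i=3: prepend 'p' → 'pyidv'
i=4: prepend 'y' → 'ypyidv'
i=5: prepend 'w' → 'wypyidv'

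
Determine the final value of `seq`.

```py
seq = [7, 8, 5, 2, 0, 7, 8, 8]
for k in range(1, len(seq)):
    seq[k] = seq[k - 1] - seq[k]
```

k=1: seq[1] = 7-8 = -1 → [7, -1, 5, 2, 0, 7, 8, 8]
k=2: seq[2] = (-1)-5 = -6 → [7, -1, -6, 2, 0, 7, 8, 8]
k=3: seq[3] = (-6)-2 = -8 → [7, -1, -6, -8, 0, 7, 8, 8]
k=4: seq[4] = (-8)-0 = -8 → [7, -1, -6, -8, -8, 7, 8, 8]
k=5: seq[5] = (-8)-7 = -15 → [7, -1, -6, -8, -8, -15, 8, 8]
k=6: seq[6] = (-15)-8 = -23 → [7, -1, -6, -8, -8, -15, -23, 8]
k=7: seq[7] = (-23)-8 = -31 → [7, -1, -6, -8, -8, -15, -23, -31]

[7, -1, -6, -8, -8, -15, -23, -31]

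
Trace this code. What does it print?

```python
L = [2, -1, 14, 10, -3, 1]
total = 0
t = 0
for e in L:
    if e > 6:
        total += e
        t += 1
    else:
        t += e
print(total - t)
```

e=2: not >6; t=2
e=-1: not >6; t=1
e=14: >6, total = 0+14 = 14; t=2
e=10: >6, total = 14+10 = 24; t=3
e=-3: not >6; t=0
e=1: not >6; t=1
total-t = 24-1 = 23

23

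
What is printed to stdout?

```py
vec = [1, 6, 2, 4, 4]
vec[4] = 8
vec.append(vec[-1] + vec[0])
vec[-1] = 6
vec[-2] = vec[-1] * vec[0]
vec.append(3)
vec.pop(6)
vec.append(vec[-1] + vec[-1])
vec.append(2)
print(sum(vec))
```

vec[4] = 8 → [1, 6, 2, 4, 8]
append vec[-1]+vec[0] = 8+1 = 9 → [1, 6, 2, 4, 8, 9]
vec[-1] = 6 → [1, 6, 2, 4, 8, 6]
vec[-2] = vec[-1]*vec[0] = 6*1 = 6 → [1, 6, 2, 4, 6, 6]
append 3 → [1, 6, 2, 4, 6, 6, 3]
pop(6) removes 3 → [1, 6, 2, 4, 6, 6]
append vec[-1]+vec[-1] = 6+6 = 12 → [1, 6, 2, 4, 6, 6, 12]
append 2 → [1, 6, 2, 4, 6, 6, 12, 2]
sum = 39

39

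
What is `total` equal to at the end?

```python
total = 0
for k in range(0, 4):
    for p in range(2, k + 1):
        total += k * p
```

19

k=2,p=2: total = 0+4 = 4
k=3,p=2: total = 4+6 = 10
k=3,p=3: total = 10+9 = 19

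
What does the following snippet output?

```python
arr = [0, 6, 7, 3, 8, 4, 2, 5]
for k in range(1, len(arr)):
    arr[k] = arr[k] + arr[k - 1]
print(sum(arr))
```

152

k=1: arr[1] = 6+0 = 6 → [0, 6, 7, 3, 8, 4, 2, 5]
k=2: arr[2] = 7+6 = 13 → [0, 6, 13, 3, 8, 4, 2, 5]
k=3: arr[3] = 3+13 = 16 → [0, 6, 13, 16, 8, 4, 2, 5]
k=4: arr[4] = 8+16 = 24 → [0, 6, 13, 16, 24, 4, 2, 5]
k=5: arr[5] = 4+24 = 28 → [0, 6, 13, 16, 24, 28, 2, 5]
k=6: arr[6] = 2+28 = 30 → [0, 6, 13, 16, 24, 28, 30, 5]
k=7: arr[7] = 5+30 = 35 → [0, 6, 13, 16, 24, 28, 30, 35]
sum = 152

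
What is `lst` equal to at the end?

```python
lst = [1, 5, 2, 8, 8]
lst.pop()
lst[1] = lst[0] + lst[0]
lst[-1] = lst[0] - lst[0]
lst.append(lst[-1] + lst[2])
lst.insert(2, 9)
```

[1, 2, 9, 2, 0, 2]

pop() removes 8 → [1, 5, 2, 8]
lst[1] = lst[0]+lst[0] = 1+1 = 2 → [1, 2, 2, 8]
lst[-1] = lst[0]-lst[0] = 1-1 = 0 → [1, 2, 2, 0]
append lst[-1]+lst[2] = 0+2 = 2 → [1, 2, 2, 0, 2]
insert 9 at 2 → [1, 2, 9, 2, 0, 2]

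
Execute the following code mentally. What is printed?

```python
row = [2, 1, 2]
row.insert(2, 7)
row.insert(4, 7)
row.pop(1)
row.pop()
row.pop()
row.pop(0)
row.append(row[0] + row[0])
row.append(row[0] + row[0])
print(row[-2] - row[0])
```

insert 7 at 2 → [2, 1, 7, 2]
insert 7 at 4 → [2, 1, 7, 2, 7]
pop(1) removes 1 → [2, 7, 2, 7]
pop() removes 7 → [2, 7, 2]
pop() removes 2 → [2, 7]
pop(0) removes 2 → [7]
append row[0]+row[0] = 7+7 = 14 → [7, 14]
append row[0]+row[0] = 7+7 = 14 → [7, 14, 14]
row[-2]-row[0] = 14-7 = 7

7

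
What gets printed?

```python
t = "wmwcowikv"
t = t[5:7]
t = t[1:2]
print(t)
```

slice [5:7] → 'wi'
slice [1:2] → 'i'

i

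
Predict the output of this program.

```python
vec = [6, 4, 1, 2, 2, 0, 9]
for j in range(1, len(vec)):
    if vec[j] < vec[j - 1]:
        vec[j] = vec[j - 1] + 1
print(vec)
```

[6, 7, 8, 9, 10, 11, 12]

j=1: 4<6, vec[1] = 6+1 = 7 → [6, 7, 1, 2, 2, 0, 9]
j=2: 1<7, vec[2] = 7+1 = 8 → [6, 7, 8, 2, 2, 0, 9]
j=3: 2<8, vec[3] = 8+1 = 9 → [6, 7, 8, 9, 2, 0, 9]
j=4: 2<9, vec[4] = 9+1 = 10 → [6, 7, 8, 9, 10, 0, 9]
j=5: 0<10, vec[5] = 10+1 = 11 → [6, 7, 8, 9, 10, 11, 9]
j=6: 9<11, vec[6] = 11+1 = 12 → [6, 7, 8, 9, 10, 11, 12]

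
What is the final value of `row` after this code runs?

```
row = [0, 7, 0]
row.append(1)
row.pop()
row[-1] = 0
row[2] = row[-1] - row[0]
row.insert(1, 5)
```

[0, 5, 7, 0]

append 1 → [0, 7, 0, 1]
pop() removes 1 → [0, 7, 0]
row[-1] = 0 → [0, 7, 0]
row[2] = row[-1]-row[0] = 0-0 = 0 → [0, 7, 0]
insert 5 at 1 → [0, 5, 7, 0]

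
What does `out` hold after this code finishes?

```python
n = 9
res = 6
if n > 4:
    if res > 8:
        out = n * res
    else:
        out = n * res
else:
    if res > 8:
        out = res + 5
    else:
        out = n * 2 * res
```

n=9, res=6
n > 4 is True; res > 8 is False
→ out = n * res = 54

54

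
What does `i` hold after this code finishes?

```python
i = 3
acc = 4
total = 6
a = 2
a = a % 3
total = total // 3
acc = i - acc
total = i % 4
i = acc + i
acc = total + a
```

a = 2%3 = 2
total = 6//3 = 2
acc = 3-4 = -1
total = 3%4 = 3
i = (-1)+3 = 2
acc = 3+2 = 5

2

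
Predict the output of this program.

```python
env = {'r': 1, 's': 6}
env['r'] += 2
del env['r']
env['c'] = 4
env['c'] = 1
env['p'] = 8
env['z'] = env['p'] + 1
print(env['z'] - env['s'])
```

env['r'] = 1+2 = 3 → {'r': 3, 's': 6}
del 'r' → {'s': 6}
env['c'] = 4 → {'s': 6, 'c': 4}
env['c'] = 1 → {'s': 6, 'c': 1}
env['p'] = 8 → {'s': 6, 'c': 1, 'p': 8}
env['z'] = env['p']+1 = 9 → {'s': 6, 'c': 1, 'p': 8, 'z': 9}
env['z']-env['s'] = 9-6 = 3

3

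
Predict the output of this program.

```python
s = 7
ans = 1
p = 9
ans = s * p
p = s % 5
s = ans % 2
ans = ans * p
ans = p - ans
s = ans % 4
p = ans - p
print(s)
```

0

ans = 7*9 = 63
p = 7%5 = 2
s = 63%2 = 1
ans = 63*2 = 126
ans = 2-126 = -124
s = (-124)%4 = 0
p = (-124)-2 = -126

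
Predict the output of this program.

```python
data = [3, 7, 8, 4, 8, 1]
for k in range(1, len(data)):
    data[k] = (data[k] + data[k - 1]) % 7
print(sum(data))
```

k=1: data[1] = (7+3)%7 = 3 → [3, 3, 8, 4, 8, 1]
k=2: data[2] = (8+3)%7 = 4 → [3, 3, 4, 4, 8, 1]
k=3: data[3] = (4+4)%7 = 1 → [3, 3, 4, 1, 8, 1]
k=4: data[4] = (8+1)%7 = 2 → [3, 3, 4, 1, 2, 1]
k=5: data[5] = (1+2)%7 = 3 → [3, 3, 4, 1, 2, 3]
sum = 16

16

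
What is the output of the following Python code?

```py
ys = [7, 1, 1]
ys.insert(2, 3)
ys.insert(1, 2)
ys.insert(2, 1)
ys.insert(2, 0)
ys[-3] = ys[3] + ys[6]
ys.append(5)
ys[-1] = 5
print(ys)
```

[7, 2, 0, 1, 2, 3, 1, 5]

insert 3 at 2 → [7, 1, 3, 1]
insert 2 at 1 → [7, 2, 1, 3, 1]
insert 1 at 2 → [7, 2, 1, 1, 3, 1]
insert 0 at 2 → [7, 2, 0, 1, 1, 3, 1]
ys[-3] = ys[3]+ys[6] = 1+1 = 2 → [7, 2, 0, 1, 2, 3, 1]
append 5 → [7, 2, 0, 1, 2, 3, 1, 5]
ys[-1] = 5 → [7, 2, 0, 1, 2, 3, 1, 5]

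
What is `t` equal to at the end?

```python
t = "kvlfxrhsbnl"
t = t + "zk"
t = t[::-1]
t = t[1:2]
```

'z'

+ 'zk' → 'kvlfxrhsbnlzk'
reverse → 'kzlnbshrxflvk'
slice [1:2] → 'z'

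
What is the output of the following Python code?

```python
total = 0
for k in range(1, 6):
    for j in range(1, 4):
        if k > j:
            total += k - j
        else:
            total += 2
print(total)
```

31

k=1,j=1: not 1>1, total = 0+2 = 2
k=1,j=2: not 1>2, total = 2+2 = 4
k=1,j=3: not 1>3, total = 4+2 = 6
k=2,j=1: 2>1, total = 6+1 = 7
k=2,j=2: not 2>2, total = 7+2 = 9
k=2,j=3: not 2>3, total = 9+2 = 11
k=3,j=1: 3>1, total = 11+2 = 13
k=3,j=2: 3>2, total = 13+1 = 14
k=3,j=3: not 3>3, total = 14+2 = 16
k=4,j=1: 4>1, total = 16+3 = 19
k=4,j=2: 4>2, total = 19+2 = 21
k=4,j=3: 4>3, total = 21+1 = 22
k=5,j=1: 5>1, total = 22+4 = 26
k=5,j=2: 5>2, total = 26+3 = 29
k=5,j=3: 5>3, total = 29+2 = 31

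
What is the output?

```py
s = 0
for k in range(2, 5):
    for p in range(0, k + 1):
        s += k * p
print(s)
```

64

k=2,p=0: s = 0+0 = 0
k=2,p=1: s = 0+2 = 2
k=2,p=2: s = 2+4 = 6
k=3,p=0: s = 6+0 = 6
k=3,p=1: s = 6+3 = 9
k=3,p=2: s = 9+6 = 15
k=3,p=3: s = 15+9 = 24
k=4,p=0: s = 24+0 = 24
k=4,p=1: s = 24+4 = 28
k=4,p=2: s = 28+8 = 36
k=4,p=3: s = 36+12 = 48
k=4,p=4: s = 48+16 = 64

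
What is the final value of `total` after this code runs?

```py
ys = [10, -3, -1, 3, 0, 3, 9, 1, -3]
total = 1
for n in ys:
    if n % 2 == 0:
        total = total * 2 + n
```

n=10: even, total = 1*2+10 = 12
n=-3: not even
n=-1: not even
n=3: not even
n=0: even, total = 12*2+0 = 24
n=3: not even
n=9: not even
n=1: not even
n=-3: not even

24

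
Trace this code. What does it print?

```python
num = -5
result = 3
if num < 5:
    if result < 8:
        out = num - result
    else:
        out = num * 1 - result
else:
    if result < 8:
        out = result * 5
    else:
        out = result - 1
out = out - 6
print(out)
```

-14

num=-5, result=3
num < 5 is True; result < 8 is True
→ out = num - result = -8
out = (-8)-6 = -14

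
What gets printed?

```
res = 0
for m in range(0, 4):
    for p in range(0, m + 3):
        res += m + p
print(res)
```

m=0,p=0: res = 0+0 = 0
m=0,p=1: res = 0+1 = 1
m=0,p=2: res = 1+2 = 3
m=1,p=0: res = 3+1 = 4
m=1,p=1: res = 4+2 = 6
m=1,p=2: res = 6+3 = 9
m=1,p=3: res = 9+4 = 13
m=2,p=0: res = 13+2 = 15
m=2,p=1: res = 15+3 = 18
m=2,p=2: res = 18+4 = 22
m=2,p=3: res = 22+5 = 27
m=2,p=4: res = 27+6 = 33
m=3,p=0: res = 33+3 = 36
m=3,p=1: res = 36+4 = 40
m=3,p=2: res = 40+5 = 45
m=3,p=3: res = 45+6 = 51
m=3,p=4: res = 51+7 = 58
m=3,p=5: res = 58+8 = 66

66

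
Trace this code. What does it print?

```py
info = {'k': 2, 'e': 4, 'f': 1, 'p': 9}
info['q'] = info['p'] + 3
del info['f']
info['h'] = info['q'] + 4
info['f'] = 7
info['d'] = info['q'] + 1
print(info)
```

info['q'] = info['p']+3 = 12 → {'k': 2, 'e': 4, 'f': 1, 'p': 9, 'q': 12}
del 'f' → {'k': 2, 'e': 4, 'p': 9, 'q': 12}
info['h'] = info['q']+4 = 16 → {'k': 2, 'e': 4, 'p': 9, 'q': 12, 'h': 16}
info['f'] = 7 → {'k': 2, 'e': 4, 'p': 9, 'q': 12, 'h': 16, 'f': 7}
info['d'] = info['q']+1 = 13 → {'k': 2, 'e': 4, 'p': 9, 'q': 12, 'h': 16, 'f': 7, 'd': 13}

{'k': 2, 'e': 4, 'p': 9, 'q': 12, 'h': 16, 'f': 7, 'd': 13}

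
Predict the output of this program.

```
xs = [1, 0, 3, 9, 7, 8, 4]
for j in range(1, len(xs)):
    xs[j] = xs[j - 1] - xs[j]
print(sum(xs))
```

j=1: xs[1] = 1-0 = 1 → [1, 1, 3, 9, 7, 8, 4]
j=2: xs[2] = 1-3 = -2 → [1, 1, -2, 9, 7, 8, 4]
j=3: xs[3] = (-2)-9 = -11 → [1, 1, -2, -11, 7, 8, 4]
j=4: xs[4] = (-11)-7 = -18 → [1, 1, -2, -11, -18, 8, 4]
j=5: xs[5] = (-18)-8 = -26 → [1, 1, -2, -11, -18, -26, 4]
j=6: xs[6] = (-26)-4 = -30 → [1, 1, -2, -11, -18, -26, -30]
sum = -85

-85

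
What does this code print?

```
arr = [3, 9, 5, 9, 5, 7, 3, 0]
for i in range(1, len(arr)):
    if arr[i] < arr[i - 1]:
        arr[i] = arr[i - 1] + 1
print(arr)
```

[3, 9, 10, 11, 12, 13, 14, 15]

i=1: 9>=3, unchanged → [3, 9, 5, 9, 5, 7, 3, 0]
i=2: 5<9, arr[2] = 9+1 = 10 → [3, 9, 10, 9, 5, 7, 3, 0]
i=3: 9<10, arr[3] = 10+1 = 11 → [3, 9, 10, 11, 5, 7, 3, 0]
i=4: 5<11, arr[4] = 11+1 = 12 → [3, 9, 10, 11, 12, 7, 3, 0]
i=5: 7<12, arr[5] = 12+1 = 13 → [3, 9, 10, 11, 12, 13, 3, 0]
i=6: 3<13, arr[6] = 13+1 = 14 → [3, 9, 10, 11, 12, 13, 14, 0]
i=7: 0<14, arr[7] = 14+1 = 15 → [3, 9, 10, 11, 12, 13, 14, 15]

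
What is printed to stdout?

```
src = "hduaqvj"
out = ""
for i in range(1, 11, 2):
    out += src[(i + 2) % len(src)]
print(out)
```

avhuq

i=1: add src[3]='a' → 'a'
i=3: add src[5]='v' → 'av'
i=5: add src[0]='h' → 'avh'
i=7: add src[2]='u' → 'avhu'
i=9: add src[4]='q' → 'avhuq'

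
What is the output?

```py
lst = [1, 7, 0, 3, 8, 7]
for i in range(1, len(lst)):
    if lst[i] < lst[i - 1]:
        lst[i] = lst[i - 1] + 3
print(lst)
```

[1, 7, 10, 13, 16, 19]

i=1: 7>=1, unchanged → [1, 7, 0, 3, 8, 7]
i=2: 0<7, lst[2] = 7+3 = 10 → [1, 7, 10, 3, 8, 7]
i=3: 3<10, lst[3] = 10+3 = 13 → [1, 7, 10, 13, 8, 7]
i=4: 8<13, lst[4] = 13+3 = 16 → [1, 7, 10, 13, 16, 7]
i=5: 7<16, lst[5] = 16+3 = 19 → [1, 7, 10, 13, 16, 19]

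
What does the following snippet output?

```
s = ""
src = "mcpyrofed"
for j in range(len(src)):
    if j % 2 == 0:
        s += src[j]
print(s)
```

mprfd

j=0: add 'm' → 'm'
j=1: skip
j=2: add 'p' → 'mp'
j=3: skip
j=4: add 'r' → 'mpr'
j=5: skip
j=6: add 'f' → 'mprf'
j=7: skip
j=8: add 'd' → 'mprfd'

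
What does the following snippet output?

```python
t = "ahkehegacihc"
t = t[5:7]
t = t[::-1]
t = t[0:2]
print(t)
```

ge

slice [5:7] → 'eg'
reverse → 'ge'
slice [0:2] → 'ge'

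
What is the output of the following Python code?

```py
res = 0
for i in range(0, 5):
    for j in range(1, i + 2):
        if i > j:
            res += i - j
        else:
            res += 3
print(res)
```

i=0,j=1: not 0>1, res = 0+3 = 3
i=1,j=1: not 1>1, res = 3+3 = 6
i=1,j=2: not 1>2, res = 6+3 = 9
i=2,j=1: 2>1, res = 9+1 = 10
i=2,j=2: not 2>2, res = 10+3 = 13
i=2,j=3: not 2>3, res = 13+3 = 16
i=3,j=1: 3>1, res = 16+2 = 18
i=3,j=2: 3>2, res = 18+1 = 19
i=3,j=3: not 3>3, res = 19+3 = 22
i=3,j=4: not 3>4, res = 22+3 = 25
i=4,j=1: 4>1, res = 25+3 = 28
i=4,j=2: 4>2, res = 28+2 = 30
i=4,j=3: 4>3, res = 30+1 = 31
i=4,j=4: not 4>4, res = 31+3 = 34
i=4,j=5: not 4>5, res = 34+3 = 37

37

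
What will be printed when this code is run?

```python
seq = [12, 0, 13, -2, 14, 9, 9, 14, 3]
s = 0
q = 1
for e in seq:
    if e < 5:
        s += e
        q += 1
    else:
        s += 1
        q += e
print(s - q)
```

e=12: not <5, s = 0+1 = 1; q=13
e=0: <5, s = 1+0 = 1; q=14
e=13: not <5, s = 1+1 = 2; q=27
e=-2: <5, s = 2+(-2) = 0; q=28
e=14: not <5, s = 0+1 = 1; q=42
e=9: not <5, s = 1+1 = 2; q=51
e=9: not <5, s = 2+1 = 3; q=60
e=14: not <5, s = 3+1 = 4; q=74
e=3: <5, s = 4+3 = 7; q=75
s-q = 7-75 = -68

-68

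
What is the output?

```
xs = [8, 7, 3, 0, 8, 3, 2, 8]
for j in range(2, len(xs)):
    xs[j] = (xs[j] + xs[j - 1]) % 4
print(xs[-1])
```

3

j=2: xs[2] = (3+7)%4 = 2 → [8, 7, 2, 0, 8, 3, 2, 8]
j=3: xs[3] = (0+2)%4 = 2 → [8, 7, 2, 2, 8, 3, 2, 8]
j=4: xs[4] = (8+2)%4 = 2 → [8, 7, 2, 2, 2, 3, 2, 8]
j=5: xs[5] = (3+2)%4 = 1 → [8, 7, 2, 2, 2, 1, 2, 8]
j=6: xs[6] = (2+1)%4 = 3 → [8, 7, 2, 2, 2, 1, 3, 8]
j=7: xs[7] = (8+3)%4 = 3 → [8, 7, 2, 2, 2, 1, 3, 3]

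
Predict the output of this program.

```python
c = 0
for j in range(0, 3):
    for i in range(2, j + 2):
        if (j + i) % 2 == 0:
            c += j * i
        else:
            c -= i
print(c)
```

-1

j=1,i=2: odd sum, c = 0-2 = -2
j=2,i=2: even sum, c = (-2)+4 = 2
j=2,i=3: odd sum, c = 2-3 = -1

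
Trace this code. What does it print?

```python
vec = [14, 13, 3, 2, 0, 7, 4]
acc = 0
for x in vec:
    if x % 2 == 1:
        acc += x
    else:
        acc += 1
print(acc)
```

x=14: not odd, acc = 0+1 = 1
x=13: odd, acc = 1+13 = 14
x=3: odd, acc = 14+3 = 17
x=2: not odd, acc = 17+1 = 18
x=0: not odd, acc = 18+1 = 19
x=7: odd, acc = 19+7 = 26
x=4: not odd, acc = 26+1 = 27

27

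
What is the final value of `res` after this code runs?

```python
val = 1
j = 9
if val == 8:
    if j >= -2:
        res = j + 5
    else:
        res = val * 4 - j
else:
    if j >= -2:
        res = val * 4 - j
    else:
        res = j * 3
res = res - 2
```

-7

val=1, j=9
val == 8 is False; j >= -2 is True
→ res = val * 4 - j = -5
res = (-5)-2 = -7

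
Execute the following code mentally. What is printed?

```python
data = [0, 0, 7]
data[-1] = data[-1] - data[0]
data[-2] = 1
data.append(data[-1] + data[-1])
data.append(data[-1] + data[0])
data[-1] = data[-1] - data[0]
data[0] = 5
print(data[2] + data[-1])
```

data[-1] = data[-1]-data[0] = 7-0 = 7 → [0, 0, 7]
data[-2] = 1 → [0, 1, 7]
append data[-1]+data[-1] = 7+7 = 14 → [0, 1, 7, 14]
append data[-1]+data[0] = 14+0 = 14 → [0, 1, 7, 14, 14]
data[-1] = data[-1]-data[0] = 14-0 = 14 → [0, 1, 7, 14, 14]
data[0] = 5 → [5, 1, 7, 14, 14]
data[2]+data[-1] = 7+14 = 21

21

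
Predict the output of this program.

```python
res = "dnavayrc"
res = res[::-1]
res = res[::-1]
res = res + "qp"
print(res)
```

dnavayrcqp

reverse → 'cryavand'
reverse → 'dnavayrc'
+ 'qp' → 'dnavayrcqp'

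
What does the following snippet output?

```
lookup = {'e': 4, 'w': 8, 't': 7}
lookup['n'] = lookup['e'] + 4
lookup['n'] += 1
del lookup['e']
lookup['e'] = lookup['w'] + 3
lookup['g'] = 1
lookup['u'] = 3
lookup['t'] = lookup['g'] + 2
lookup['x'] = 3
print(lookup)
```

{'w': 8, 't': 3, 'n': 9, 'e': 11, 'g': 1, 'u': 3, 'x': 3}

lookup['n'] = lookup['e']+4 = 8 → {'e': 4, 'w': 8, 't': 7, 'n': 8}
lookup['n'] = 8+1 = 9 → {'e': 4, 'w': 8, 't': 7, 'n': 9}
del 'e' → {'w': 8, 't': 7, 'n': 9}
lookup['e'] = lookup['w']+3 = 11 → {'w': 8, 't': 7, 'n': 9, 'e': 11}
lookup['g'] = 1 → {'w': 8, 't': 7, 'n': 9, 'e': 11, 'g': 1}
lookup['u'] = 3 → {'w': 8, 't': 7, 'n': 9, 'e': 11, 'g': 1, 'u': 3}
lookup['t'] = lookup['g']+2 = 3 → {'w': 8, 't': 3, 'n': 9, 'e': 11, 'g': 1, 'u': 3}
lookup['x'] = 3 → {'w': 8, 't': 3, 'n': 9, 'e': 11, 'g': 1, 'u': 3, 'x': 3}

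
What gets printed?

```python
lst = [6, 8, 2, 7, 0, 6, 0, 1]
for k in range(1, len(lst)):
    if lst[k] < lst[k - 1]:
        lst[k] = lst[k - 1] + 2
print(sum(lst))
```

104

k=1: 8>=6, unchanged → [6, 8, 2, 7, 0, 6, 0, 1]
k=2: 2<8, lst[2] = 8+2 = 10 → [6, 8, 10, 7, 0, 6, 0, 1]
k=3: 7<10, lst[3] = 10+2 = 12 → [6, 8, 10, 12, 0, 6, 0, 1]
k=4: 0<12, lst[4] = 12+2 = 14 → [6, 8, 10, 12, 14, 6, 0, 1]
k=5: 6<14, lst[5] = 14+2 = 16 → [6, 8, 10, 12, 14, 16, 0, 1]
k=6: 0<16, lst[6] = 16+2 = 18 → [6, 8, 10, 12, 14, 16, 18, 1]
k=7: 1<18, lst[7] = 18+2 = 20 → [6, 8, 10, 12, 14, 16, 18, 20]
sum = 104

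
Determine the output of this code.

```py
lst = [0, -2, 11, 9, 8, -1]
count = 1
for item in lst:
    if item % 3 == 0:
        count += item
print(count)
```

item=0: %3==0, count = 1+0 = 1
item=-2: not %3==0
item=11: not %3==0
item=9: %3==0, count = 1+9 = 10
item=8: not %3==0
item=-1: not %3==0

10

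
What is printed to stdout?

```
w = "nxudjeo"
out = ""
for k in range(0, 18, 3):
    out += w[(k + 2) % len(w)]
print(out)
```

k=0: add w[2]='u' → 'u'
k=3: add w[5]='e' → 'ue'
k=6: add w[1]='x' → 'uex'
k=9: add w[4]='j' → 'uexj'
k=12: add w[0]='n' → 'uexjn'
k=15: add w[3]='d' → 'uexjnd'

uexjnd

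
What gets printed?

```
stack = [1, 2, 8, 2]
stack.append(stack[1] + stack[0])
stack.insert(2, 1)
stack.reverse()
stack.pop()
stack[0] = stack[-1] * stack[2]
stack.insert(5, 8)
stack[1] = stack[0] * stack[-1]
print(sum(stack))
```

163

append stack[1]+stack[0] = 2+1 = 3 → [1, 2, 8, 2, 3]
insert 1 at 2 → [1, 2, 1, 8, 2, 3]
reverse → [3, 2, 8, 1, 2, 1]
pop() removes 1 → [3, 2, 8, 1, 2]
stack[0] = stack[-1]*stack[2] = 2*8 = 16 → [16, 2, 8, 1, 2]
insert 8 at 5 → [16, 2, 8, 1, 2, 8]
stack[1] = stack[0]*stack[-1] = 16*8 = 128 → [16, 128, 8, 1, 2, 8]
sum = 163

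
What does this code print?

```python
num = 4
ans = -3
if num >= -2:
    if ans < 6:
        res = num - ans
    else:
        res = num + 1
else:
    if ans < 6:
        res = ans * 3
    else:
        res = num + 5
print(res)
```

7

num=4, ans=-3
num >= -2 is True; ans < 6 is True
→ res = num - ans = 7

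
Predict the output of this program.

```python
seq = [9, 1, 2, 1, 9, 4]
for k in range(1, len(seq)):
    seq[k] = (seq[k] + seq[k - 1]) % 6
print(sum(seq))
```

k=1: seq[1] = (1+9)%6 = 4 → [9, 4, 2, 1, 9, 4]
k=2: seq[2] = (2+4)%6 = 0 → [9, 4, 0, 1, 9, 4]
k=3: seq[3] = (1+0)%6 = 1 → [9, 4, 0, 1, 9, 4]
k=4: seq[4] = (9+1)%6 = 4 → [9, 4, 0, 1, 4, 4]
k=5: seq[5] = (4+4)%6 = 2 → [9, 4, 0, 1, 4, 2]
sum = 20

20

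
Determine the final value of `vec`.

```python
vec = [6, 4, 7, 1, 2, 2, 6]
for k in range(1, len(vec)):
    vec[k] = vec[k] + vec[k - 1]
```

k=1: vec[1] = 4+6 = 10 → [6, 10, 7, 1, 2, 2, 6]
k=2: vec[2] = 7+10 = 17 → [6, 10, 17, 1, 2, 2, 6]
k=3: vec[3] = 1+17 = 18 → [6, 10, 17, 18, 2, 2, 6]
k=4: vec[4] = 2+18 = 20 → [6, 10, 17, 18, 20, 2, 6]
k=5: vec[5] = 2+20 = 22 → [6, 10, 17, 18, 20, 22, 6]
k=6: vec[6] = 6+22 = 28 → [6, 10, 17, 18, 20, 22, 28]

[6, 10, 17, 18, 20, 22, 28]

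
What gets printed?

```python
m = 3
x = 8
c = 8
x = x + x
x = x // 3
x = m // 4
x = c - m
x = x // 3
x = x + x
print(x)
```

x = 8+8 = 16
x = 16//3 = 5
x = 3//4 = 0
x = 8-3 = 5
x = 5//3 = 1
x = 1+1 = 2

2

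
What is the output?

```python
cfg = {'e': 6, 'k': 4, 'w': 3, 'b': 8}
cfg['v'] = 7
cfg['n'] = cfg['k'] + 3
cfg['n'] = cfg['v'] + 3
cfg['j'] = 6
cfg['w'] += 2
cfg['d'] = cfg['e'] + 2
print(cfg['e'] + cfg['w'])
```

cfg['v'] = 7 → {'e': 6, 'k': 4, 'w': 3, 'b': 8, 'v': 7}
cfg['n'] = cfg['k']+3 = 7 → {'e': 6, 'k': 4, 'w': 3, 'b': 8, 'v': 7, 'n': 7}
cfg['n'] = cfg['v']+3 = 10 → {'e': 6, 'k': 4, 'w': 3, 'b': 8, 'v': 7, 'n': 10}
cfg['j'] = 6 → {'e': 6, 'k': 4, 'w': 3, 'b': 8, 'v': 7, 'n': 10, 'j': 6}
cfg['w'] = 3+2 = 5 → {'e': 6, 'k': 4, 'w': 5, 'b': 8, 'v': 7, 'n': 10, 'j': 6}
cfg['d'] = cfg['e']+2 = 8 → {'e': 6, 'k': 4, 'w': 5, 'b': 8, 'v': 7, 'n': 10, 'j': 6, 'd': 8}
cfg['e']+cfg['w'] = 6+5 = 11

11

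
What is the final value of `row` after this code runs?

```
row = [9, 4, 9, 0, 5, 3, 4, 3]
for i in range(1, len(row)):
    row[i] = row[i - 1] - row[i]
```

i=1: row[1] = 9-4 = 5 → [9, 5, 9, 0, 5, 3, 4, 3]
i=2: row[2] = 5-9 = -4 → [9, 5, -4, 0, 5, 3, 4, 3]
i=3: row[3] = (-4)-0 = -4 → [9, 5, -4, -4, 5, 3, 4, 3]
i=4: row[4] = (-4)-5 = -9 → [9, 5, -4, -4, -9, 3, 4, 3]
i=5: row[5] = (-9)-3 = -12 → [9, 5, -4, -4, -9, -12, 4, 3]
i=6: row[6] = (-12)-4 = -16 → [9, 5, -4, -4, -9, -12, -16, 3]
i=7: row[7] = (-16)-3 = -19 → [9, 5, -4, -4, -9, -12, -16, -19]

[9, 5, -4, -4, -9, -12, -16, -19]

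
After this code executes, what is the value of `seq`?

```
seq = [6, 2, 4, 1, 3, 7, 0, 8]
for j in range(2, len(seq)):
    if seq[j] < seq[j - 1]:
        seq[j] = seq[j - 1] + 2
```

[6, 2, 4, 6, 8, 10, 12, 14]

j=2: 4>=2, unchanged → [6, 2, 4, 1, 3, 7, 0, 8]
j=3: 1<4, seq[3] = 4+2 = 6 → [6, 2, 4, 6, 3, 7, 0, 8]
j=4: 3<6, seq[4] = 6+2 = 8 → [6, 2, 4, 6, 8, 7, 0, 8]
j=5: 7<8, seq[5] = 8+2 = 10 → [6, 2, 4, 6, 8, 10, 0, 8]
j=6: 0<10, seq[6] = 10+2 = 12 → [6, 2, 4, 6, 8, 10, 12, 8]
j=7: 8<12, seq[7] = 12+2 = 14 → [6, 2, 4, 6, 8, 10, 12, 14]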